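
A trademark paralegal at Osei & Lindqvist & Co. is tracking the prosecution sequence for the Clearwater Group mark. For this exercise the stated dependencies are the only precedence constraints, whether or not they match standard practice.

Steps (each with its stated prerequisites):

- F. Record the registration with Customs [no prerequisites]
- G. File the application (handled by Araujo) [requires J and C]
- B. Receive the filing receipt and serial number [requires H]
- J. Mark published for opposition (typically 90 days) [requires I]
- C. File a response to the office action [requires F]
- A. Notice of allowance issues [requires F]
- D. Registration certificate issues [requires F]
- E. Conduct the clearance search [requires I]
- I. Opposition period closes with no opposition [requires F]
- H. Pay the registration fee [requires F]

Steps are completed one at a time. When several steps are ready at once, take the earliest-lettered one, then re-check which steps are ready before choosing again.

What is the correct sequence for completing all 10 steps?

F, A, C, D, H, B, I, E, J, G

F is the only step with nothing outstanding, so it goes first.
Now A, C, D, H and I have their prerequisites met. A has the earlier label, so A next.
Ready: C, D, H and I. C has the earlier label → C.
Ready: D, H and I. D has the earlier label → D.
Ready: H and I. H has the earlier label → H.
Ready: B and I. B has the earlier label → B.
I needed F, now all done → I.
Ready: E and J. E has the earlier label → E.
J needed I, now all done → J.
Next only G has its prerequisites met → G.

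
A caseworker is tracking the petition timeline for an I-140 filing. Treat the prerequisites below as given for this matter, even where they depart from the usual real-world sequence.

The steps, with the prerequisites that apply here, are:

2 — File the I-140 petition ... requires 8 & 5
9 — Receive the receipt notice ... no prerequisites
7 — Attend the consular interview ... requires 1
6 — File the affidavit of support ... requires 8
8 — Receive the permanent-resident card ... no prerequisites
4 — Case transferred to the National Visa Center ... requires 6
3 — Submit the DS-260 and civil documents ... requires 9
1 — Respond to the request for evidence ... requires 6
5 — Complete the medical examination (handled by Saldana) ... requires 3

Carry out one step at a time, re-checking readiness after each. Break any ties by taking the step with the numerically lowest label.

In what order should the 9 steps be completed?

8 and 9 have no prerequisites; 8 has the earlier label, so 8 is first.
6 and 9 are both available; 6 has the earlier label → 6.
1 and 4 now also ready, so the ready set is {1, 4, 9}; 1 has the earlier label → 1.
7 now also ready, so the ready set is {4, 7, 9}; 4 has the earlier label → 4.
Now 7 and 9 have their prerequisites met. 7 has the earlier label, so 7 next.
That leaves 9 as the only ready step → 9.
3 needed 9, now all done → 3.
Next only 5 has its prerequisites met → 5.
Next only 2 has its prerequisites met → 2.

8, 6, 1, 4, 7, 9, 3, 5, 2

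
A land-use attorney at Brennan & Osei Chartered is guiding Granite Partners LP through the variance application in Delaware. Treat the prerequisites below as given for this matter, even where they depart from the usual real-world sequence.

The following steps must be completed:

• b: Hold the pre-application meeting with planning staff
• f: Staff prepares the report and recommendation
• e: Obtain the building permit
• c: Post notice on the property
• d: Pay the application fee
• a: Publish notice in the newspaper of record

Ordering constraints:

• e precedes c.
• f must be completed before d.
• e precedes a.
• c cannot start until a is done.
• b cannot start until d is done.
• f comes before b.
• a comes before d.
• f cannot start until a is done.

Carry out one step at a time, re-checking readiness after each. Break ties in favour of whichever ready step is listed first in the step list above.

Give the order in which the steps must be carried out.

e is the only step with nothing outstanding, so it goes first.
a is the only step now ready → a.
f and c are both available; f is listed earlier → f.
Ready: c and d. c is listed earlier → c.
d is the only step now ready → d.
That leaves b as the only ready step → b.

e, a, f, c, d, b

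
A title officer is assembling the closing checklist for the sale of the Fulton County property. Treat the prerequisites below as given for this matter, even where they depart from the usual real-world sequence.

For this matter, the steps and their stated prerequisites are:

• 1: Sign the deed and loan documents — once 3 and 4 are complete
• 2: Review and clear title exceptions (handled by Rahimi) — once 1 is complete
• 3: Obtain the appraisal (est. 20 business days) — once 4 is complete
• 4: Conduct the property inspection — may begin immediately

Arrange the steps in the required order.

4 has no prerequisites → 4 first.
Next only 3 has its prerequisites met → 3.
1 is the only step now ready → 1.
2 is the only step now ready → 2.

4 → 3 → 1 → 2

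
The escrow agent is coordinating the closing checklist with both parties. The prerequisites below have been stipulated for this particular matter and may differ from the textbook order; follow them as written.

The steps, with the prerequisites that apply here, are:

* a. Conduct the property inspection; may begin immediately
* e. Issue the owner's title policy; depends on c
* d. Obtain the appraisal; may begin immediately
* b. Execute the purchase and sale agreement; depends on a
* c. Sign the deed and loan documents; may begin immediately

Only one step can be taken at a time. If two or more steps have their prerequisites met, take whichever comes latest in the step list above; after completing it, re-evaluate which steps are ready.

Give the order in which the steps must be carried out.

c, d, e, a, b

c, d and a have no prerequisites; c is listed later, so c is first.
e now also ready, so the ready set is {d, e, a}; d is listed later → d.
e and a are both available; e is listed later → e.
a is the only step now ready → a.
b needed a, now all done → b.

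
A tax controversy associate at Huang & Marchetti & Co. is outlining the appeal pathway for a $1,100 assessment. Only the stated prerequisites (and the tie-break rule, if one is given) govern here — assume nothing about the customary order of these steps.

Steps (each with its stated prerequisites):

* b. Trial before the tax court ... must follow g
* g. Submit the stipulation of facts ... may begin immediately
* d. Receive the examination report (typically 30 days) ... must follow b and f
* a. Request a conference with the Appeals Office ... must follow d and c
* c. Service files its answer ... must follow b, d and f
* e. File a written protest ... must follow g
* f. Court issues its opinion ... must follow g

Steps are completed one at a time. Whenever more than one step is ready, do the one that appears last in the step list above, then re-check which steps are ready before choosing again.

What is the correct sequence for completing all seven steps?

g has no prerequisites → g first.
Now f, e and b have their prerequisites met. f is listed later, so f next.
Now e and b have their prerequisites met. e is listed later, so e next.
That leaves b as the only ready step → b.
Next only d has its prerequisites met → d.
Next only c has its prerequisites met → c.
Next only a has its prerequisites met → a.

g f e b d c a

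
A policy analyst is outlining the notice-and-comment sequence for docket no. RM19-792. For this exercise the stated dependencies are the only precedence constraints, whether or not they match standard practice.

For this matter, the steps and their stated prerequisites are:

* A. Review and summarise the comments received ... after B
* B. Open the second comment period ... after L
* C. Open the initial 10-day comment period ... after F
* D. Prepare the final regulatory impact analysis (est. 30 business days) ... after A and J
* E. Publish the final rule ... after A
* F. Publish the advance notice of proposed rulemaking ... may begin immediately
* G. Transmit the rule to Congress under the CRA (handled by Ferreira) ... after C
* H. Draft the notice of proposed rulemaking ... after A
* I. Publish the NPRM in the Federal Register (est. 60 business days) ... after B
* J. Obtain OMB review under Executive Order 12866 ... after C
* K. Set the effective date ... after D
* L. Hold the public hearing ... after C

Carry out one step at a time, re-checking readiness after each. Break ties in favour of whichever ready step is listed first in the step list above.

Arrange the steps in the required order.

Only F has no prerequisites, so it is first.
Next only C has its prerequisites met → C.
Now G, J and L have their prerequisites met. G is listed earlier, so G next.
J and L are both available; J is listed earlier → J.
L needed C, now all done → L.
B is the only step now ready → B.
Ready: A and I. A is listed earlier → A.
D, E and H now also ready, so the ready set is {D, E, H, I}; D is listed earlier → D.
E, H, I and K are all available; E is listed earlier → E.
H, I and K are all available; H is listed earlier → H.
Now I and K have their prerequisites met. I is listed earlier, so I next.
K is the only step now ready → K.

F C G J L B A D E H I K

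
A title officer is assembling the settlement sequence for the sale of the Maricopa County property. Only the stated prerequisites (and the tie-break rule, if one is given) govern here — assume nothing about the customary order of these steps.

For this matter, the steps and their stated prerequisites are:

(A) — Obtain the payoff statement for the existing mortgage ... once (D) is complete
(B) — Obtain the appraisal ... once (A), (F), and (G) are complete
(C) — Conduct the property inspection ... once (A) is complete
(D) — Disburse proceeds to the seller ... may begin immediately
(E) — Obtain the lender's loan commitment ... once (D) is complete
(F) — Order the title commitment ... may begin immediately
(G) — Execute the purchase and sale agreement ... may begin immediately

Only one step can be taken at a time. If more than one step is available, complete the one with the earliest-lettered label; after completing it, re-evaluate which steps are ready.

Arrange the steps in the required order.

(D) → (A) → (C) → (E) → (F) → (G) → (B)

Nothing is required for (D), (F) and (G). (D) has the earlier label → (D) first.
(A) and (E) now also ready, so the ready set is {(A), (E), (F), (G)}; (A) has the earlier label → (A).
Now (C), (E), (F) and (G) have their prerequisites met. (C) has the earlier label, so (C) next.
(E), (F) and (G) are all available; (E) has the earlier label → (E).
(F) and (G) are both available; (F) has the earlier label → (F).
That leaves (G) as the only ready step → (G).
(B) needed (A), (F) and (G), now all done → (B).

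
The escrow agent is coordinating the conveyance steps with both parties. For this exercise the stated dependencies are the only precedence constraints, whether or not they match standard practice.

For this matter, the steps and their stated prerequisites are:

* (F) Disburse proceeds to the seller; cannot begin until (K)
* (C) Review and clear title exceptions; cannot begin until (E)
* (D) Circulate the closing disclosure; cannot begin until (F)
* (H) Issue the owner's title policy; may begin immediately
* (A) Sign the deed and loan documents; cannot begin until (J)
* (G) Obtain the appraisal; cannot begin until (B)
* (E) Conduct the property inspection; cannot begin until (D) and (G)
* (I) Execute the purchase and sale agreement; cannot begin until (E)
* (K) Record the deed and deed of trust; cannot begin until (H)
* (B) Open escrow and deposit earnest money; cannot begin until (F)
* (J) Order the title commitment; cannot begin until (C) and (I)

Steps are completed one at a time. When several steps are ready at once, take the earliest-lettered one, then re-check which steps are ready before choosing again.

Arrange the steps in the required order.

(H) is the only step with nothing outstanding, so it goes first.
Next only (K) has its prerequisites met → (K).
Next only (F) has its prerequisites met → (F).
Ready: (B) and (D). (B) has the earlier label → (B).
(G) now also ready, so the ready set is {(D), (G)}; (D) has the earlier label → (D).
(G) needed (B), now all done → (G).
That leaves (E) as the only ready step → (E).
(C) and (I) are both available; (C) has the earlier label → (C).
(I) needed (E), now all done → (I).
(J) needed (C) and (I), now all done → (J).
(A) needed (J), now all done → (A).

(H) (K) (F) (B) (D) (G) (E) (C) (I) (J) (A)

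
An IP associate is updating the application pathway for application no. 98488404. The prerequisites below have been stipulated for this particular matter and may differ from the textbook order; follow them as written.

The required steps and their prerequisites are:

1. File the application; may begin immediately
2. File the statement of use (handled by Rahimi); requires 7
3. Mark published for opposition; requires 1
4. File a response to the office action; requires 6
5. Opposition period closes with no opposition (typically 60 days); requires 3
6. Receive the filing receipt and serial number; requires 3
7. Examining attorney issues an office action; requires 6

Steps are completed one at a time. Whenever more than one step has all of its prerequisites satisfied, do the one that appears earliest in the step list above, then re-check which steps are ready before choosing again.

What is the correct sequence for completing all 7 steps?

Only 1 has no prerequisites, so it is first.
3 is the only step now ready → 3.
5 and 6 are both available; 5 is listed earlier → 5.
6 needed 3, now all done → 6.
4 and 7 are both available; 4 is listed earlier → 4.
7 needed 6, now all done → 7.
2 needed 7, now all done → 2.

1 → 3 → 5 → 6 → 4 → 7 → 2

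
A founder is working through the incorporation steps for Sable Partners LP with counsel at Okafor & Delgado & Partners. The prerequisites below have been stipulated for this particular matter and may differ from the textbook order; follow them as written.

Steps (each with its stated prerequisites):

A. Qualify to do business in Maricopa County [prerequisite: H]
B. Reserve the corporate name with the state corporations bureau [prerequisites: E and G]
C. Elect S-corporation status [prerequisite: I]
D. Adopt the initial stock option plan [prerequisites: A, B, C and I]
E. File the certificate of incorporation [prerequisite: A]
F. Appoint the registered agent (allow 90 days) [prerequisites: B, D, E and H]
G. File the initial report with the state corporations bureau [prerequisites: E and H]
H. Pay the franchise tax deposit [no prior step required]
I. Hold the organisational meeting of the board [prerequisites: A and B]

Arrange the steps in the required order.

H → A → E → G → B → I → C → D → F

H is the only step with nothing outstanding, so it goes first.
That leaves A as the only ready step → A.
E is the only step now ready → E.
That leaves G as the only ready step → G.
B is the only step now ready → B.
I needed A and B, now all done → I.
C needed I, now all done → C.
D needed A, B, C and I, now all done → D.
F needed B, D, E and H, now all done → F.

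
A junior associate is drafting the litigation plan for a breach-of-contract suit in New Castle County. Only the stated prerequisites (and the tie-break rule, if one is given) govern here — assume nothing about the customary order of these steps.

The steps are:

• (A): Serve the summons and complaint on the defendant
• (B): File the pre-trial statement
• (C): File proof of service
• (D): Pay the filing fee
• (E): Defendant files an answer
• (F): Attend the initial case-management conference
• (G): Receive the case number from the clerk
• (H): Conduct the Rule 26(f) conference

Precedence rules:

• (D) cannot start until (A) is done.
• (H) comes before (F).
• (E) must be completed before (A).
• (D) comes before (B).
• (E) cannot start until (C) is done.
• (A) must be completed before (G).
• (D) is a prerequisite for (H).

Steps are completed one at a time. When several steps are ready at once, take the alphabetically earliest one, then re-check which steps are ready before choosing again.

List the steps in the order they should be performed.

(C) → (E) → (A) → (D) → (B) → (G) → (H) → (F)

(C) is the only step with nothing outstanding, so it goes first.
(E) needed (C), now all done → (E).
(A) needed (E), now all done → (A).
(D) and (G) are both available; (D) has the earlier label → (D).
Ready: (B), (G) and (H). (B) has the earlier label → (B).
(G) and (H) are both available; (G) has the earlier label → (G).
(H) needed (D), now all done → (H).
Next only (F) has its prerequisites met → (F).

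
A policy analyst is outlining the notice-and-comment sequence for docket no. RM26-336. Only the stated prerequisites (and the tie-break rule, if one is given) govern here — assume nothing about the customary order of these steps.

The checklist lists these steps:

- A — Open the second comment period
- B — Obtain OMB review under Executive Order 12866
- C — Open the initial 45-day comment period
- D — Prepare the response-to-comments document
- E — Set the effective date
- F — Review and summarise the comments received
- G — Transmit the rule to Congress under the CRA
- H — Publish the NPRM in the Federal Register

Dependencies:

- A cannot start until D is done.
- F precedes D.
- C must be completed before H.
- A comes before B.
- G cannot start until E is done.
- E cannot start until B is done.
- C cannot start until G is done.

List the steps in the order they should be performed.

F, D, A, B, E, G, C, H

F has no prerequisites → F first.
D needed F, now all done → D.
A needed D, now all done → A.
That leaves B as the only ready step → B.
E needed B, now all done → E.
Next only G has its prerequisites met → G.
Next only C has its prerequisites met → C.
That leaves H as the only ready step → H.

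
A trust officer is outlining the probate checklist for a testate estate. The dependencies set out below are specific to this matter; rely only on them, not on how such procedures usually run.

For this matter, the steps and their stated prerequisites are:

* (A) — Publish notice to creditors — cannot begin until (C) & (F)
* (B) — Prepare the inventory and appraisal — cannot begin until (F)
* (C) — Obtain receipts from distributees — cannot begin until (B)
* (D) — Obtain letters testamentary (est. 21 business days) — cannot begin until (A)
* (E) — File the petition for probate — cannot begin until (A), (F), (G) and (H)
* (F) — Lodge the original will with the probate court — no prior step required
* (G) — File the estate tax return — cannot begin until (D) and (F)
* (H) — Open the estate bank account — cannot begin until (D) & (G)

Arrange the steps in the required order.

(F) (B) (C) (A) (D) (G) (H) (E)

(F) has no prerequisites → (F) first.
(B) needed (F), now all done → (B).
Next only (C) has its prerequisites met → (C).
That leaves (A) as the only ready step → (A).
(D) needed (A), now all done → (D).
That leaves (G) as the only ready step → (G).
Next only (H) has its prerequisites met → (H).
Next only (E) has its prerequisites met → (E).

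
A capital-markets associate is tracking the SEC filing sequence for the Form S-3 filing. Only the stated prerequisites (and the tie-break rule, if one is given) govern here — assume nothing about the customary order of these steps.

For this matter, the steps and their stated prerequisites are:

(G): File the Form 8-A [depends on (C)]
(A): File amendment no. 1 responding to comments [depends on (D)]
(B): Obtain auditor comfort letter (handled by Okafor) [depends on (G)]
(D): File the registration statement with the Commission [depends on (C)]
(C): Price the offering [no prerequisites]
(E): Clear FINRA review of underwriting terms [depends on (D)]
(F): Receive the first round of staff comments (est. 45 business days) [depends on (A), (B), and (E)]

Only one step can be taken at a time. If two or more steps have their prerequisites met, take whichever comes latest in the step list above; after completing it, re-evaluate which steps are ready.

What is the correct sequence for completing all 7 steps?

(C) (D) (E) (A) (G) (B) (F)

(C) has no prerequisites → (C) first.
(D) and (G) are both available; (D) is listed later → (D).
Ready: (E), (A) and (G). (E) is listed later → (E).
Ready: (A) and (G). (A) is listed later → (A).
Next only (G) has its prerequisites met → (G).
Next only (B) has its prerequisites met → (B).
That leaves (F) as the only ready step → (F).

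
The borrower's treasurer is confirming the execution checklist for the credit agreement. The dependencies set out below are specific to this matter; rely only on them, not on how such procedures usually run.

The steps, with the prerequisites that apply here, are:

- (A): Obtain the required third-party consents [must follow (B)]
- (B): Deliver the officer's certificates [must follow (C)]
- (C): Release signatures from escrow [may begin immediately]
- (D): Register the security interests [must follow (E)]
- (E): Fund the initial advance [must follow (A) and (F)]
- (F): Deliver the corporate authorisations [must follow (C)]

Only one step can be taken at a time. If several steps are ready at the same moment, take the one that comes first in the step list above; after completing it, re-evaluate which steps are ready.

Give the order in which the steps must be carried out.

(C) → (B) → (A) → (F) → (E) → (D)

(C) has no prerequisites → (C) first.
Ready: (B) and (F). (B) is listed earlier → (B).
(A) now also ready, so the ready set is {(A), (F)}; (A) is listed earlier → (A).
That leaves (F) as the only ready step → (F).
(E) needed (A) and (F), now all done → (E).
(D) needed (E), now all done → (D).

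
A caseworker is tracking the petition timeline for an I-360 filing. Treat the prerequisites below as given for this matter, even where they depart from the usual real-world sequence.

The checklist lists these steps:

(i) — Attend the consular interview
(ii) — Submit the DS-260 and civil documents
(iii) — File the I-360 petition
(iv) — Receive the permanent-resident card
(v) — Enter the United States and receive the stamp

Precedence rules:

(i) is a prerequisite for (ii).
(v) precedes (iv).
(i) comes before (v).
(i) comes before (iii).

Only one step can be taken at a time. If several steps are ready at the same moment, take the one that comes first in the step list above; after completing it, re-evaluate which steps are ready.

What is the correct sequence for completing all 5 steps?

Only (i) has no prerequisites, so it is first.
Now (ii), (iii) and (v) have their prerequisites met. (ii) is listed earlier, so (ii) next.
Now (iii) and (v) have their prerequisites met. (iii) is listed earlier, so (iii) next.
That leaves (v) as the only ready step → (v).
(iv) needed (v), now all done → (iv).

(i), (ii), (iii), (v), (iv)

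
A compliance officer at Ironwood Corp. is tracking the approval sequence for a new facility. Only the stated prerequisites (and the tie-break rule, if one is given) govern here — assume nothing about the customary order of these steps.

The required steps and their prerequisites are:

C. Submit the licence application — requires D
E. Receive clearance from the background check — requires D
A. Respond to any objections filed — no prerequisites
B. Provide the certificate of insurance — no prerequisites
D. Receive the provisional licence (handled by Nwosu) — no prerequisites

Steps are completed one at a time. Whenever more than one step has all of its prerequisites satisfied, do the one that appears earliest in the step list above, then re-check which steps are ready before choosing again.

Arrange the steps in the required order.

A, B and D have no prerequisites; A is listed earlier, so A is first.
Now B and D have their prerequisites met. B is listed earlier, so B next.
D is the only step now ready → D.
C and E are both available; C is listed earlier → C.
E needed D, now all done → E.

A, B, D, C, E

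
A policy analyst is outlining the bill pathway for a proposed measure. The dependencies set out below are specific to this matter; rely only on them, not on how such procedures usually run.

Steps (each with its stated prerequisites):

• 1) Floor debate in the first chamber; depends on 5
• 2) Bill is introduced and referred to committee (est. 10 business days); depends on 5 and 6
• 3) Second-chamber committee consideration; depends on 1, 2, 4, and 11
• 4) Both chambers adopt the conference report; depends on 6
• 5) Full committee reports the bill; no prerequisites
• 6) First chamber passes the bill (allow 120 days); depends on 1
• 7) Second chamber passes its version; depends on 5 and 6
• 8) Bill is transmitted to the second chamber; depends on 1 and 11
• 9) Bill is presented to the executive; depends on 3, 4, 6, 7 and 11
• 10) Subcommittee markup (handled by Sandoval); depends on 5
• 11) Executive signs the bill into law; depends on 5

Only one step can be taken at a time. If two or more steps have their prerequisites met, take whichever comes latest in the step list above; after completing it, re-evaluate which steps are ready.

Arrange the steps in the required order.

5 → 11 → 10 → 1 → 8 → 6 → 7 → 4 → 2 → 3 → 9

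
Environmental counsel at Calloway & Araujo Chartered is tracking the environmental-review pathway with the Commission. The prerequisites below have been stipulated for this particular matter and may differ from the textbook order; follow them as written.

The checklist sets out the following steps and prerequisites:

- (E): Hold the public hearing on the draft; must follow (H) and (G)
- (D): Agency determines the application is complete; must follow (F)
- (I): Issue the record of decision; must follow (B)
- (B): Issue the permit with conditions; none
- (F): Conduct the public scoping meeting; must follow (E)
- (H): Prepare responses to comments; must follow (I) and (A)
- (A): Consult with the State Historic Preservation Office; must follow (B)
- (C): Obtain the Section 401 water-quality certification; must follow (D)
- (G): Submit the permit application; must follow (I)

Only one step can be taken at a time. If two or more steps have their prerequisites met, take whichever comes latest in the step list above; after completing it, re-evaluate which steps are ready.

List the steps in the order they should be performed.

(B) (A) (I) (G) (H) (E) (F) (D) (C)

(B) is the only step with nothing outstanding, so it goes first.
Ready: (A) and (I). (A) is listed later → (A).
(I) needed (B), now all done → (I).
Now (G) and (H) have their prerequisites met. (G) is listed later, so (G) next.
(H) is the only step now ready → (H).
That leaves (E) as the only ready step → (E).
(F) needed (E), now all done → (F).
That leaves (D) as the only ready step → (D).
Next only (C) has its prerequisites met → (C).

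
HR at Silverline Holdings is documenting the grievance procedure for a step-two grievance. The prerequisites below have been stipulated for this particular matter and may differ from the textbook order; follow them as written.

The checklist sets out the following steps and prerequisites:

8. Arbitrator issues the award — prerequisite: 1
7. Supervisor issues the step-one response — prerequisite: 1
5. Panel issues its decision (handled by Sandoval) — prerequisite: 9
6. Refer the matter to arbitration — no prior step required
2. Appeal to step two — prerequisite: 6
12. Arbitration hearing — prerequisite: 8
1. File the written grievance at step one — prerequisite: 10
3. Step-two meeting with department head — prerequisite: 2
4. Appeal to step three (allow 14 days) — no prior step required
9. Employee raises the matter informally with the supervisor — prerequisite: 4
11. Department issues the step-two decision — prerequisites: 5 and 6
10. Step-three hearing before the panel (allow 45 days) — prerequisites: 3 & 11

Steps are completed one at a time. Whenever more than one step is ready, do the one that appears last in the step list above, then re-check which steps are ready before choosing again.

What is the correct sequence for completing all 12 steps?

4 → 9 → 6 → 2 → 3 → 5 → 11 → 10 → 1 → 7 → 8 → 12

Nothing is required for 4 and 6. 4 is listed later → 4 first.
9 now also ready, so the ready set is {9, 6}; 9 is listed later → 9.
5 now also ready, so the ready set is {6, 5}; 6 is listed later → 6.
2 now also ready, so the ready set is {2, 5}; 2 is listed later → 2.
3 and 5 are both available; 3 is listed later → 3.
Next only 5 has its prerequisites met → 5.
11 needed 6 and 5, now all done → 11.
Next only 10 has its prerequisites met → 10.
That leaves 1 as the only ready step → 1.
Now 7 and 8 have their prerequisites met. 7 is listed later, so 7 next.
8 needed 1, now all done → 8.
That leaves 12 as the only ready step → 12.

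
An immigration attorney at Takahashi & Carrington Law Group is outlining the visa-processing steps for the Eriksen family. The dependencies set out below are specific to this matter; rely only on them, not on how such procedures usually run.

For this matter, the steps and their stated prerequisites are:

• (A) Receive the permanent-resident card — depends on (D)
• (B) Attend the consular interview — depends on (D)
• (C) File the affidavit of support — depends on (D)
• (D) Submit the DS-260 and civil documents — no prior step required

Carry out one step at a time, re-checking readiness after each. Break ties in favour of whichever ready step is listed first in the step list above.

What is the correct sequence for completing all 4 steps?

(D) → (A) → (B) → (C)

(D) is the only step with nothing outstanding, so it goes first.
Now (A), (B) and (C) have their prerequisites met. (A) is listed earlier, so (A) next.
(B) and (C) are both available; (B) is listed earlier → (B).
Next only (C) has its prerequisites met → (C).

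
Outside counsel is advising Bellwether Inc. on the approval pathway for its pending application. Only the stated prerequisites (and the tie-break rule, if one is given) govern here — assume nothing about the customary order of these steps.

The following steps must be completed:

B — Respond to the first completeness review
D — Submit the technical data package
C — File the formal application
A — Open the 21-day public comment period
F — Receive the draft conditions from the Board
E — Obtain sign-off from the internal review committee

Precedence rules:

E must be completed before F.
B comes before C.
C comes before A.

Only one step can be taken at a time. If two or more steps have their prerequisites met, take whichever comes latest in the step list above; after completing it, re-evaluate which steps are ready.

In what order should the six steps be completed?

Nothing is required for E, D and B. E is listed later → E first.
F now also ready, so the ready set is {F, D, B}; F is listed later → F.
Now D and B have their prerequisites met. D is listed later, so D next.
That leaves B as the only ready step → B.
That leaves C as the only ready step → C.
A is the only step now ready → A.

E, F, D, B, C, A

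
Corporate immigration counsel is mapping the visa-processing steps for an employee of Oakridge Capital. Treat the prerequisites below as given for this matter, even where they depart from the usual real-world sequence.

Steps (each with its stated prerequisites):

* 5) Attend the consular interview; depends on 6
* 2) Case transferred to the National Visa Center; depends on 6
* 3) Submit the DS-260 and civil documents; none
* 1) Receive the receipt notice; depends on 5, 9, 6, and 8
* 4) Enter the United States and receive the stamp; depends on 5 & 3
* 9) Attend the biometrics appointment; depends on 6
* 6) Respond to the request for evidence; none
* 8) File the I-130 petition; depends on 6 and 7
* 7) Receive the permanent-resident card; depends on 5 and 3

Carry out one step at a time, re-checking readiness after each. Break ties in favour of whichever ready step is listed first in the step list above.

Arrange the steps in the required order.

Nothing is required for 3 and 6. 3 is listed earlier → 3 first.
6 is the only step now ready → 6.
Ready: 5, 2 and 9. 5 is listed earlier → 5.
2, 4, 9 and 7 are all available; 2 is listed earlier → 2.
Ready: 4, 9 and 7. 4 is listed earlier → 4.
Now 9 and 7 have their prerequisites met. 9 is listed earlier, so 9 next.
Next only 7 has its prerequisites met → 7.
That leaves 8 as the only ready step → 8.
1 needed 5, 9, 6 and 8, now all done → 1.

3, 6, 5, 2, 4, 9, 7, 8, 1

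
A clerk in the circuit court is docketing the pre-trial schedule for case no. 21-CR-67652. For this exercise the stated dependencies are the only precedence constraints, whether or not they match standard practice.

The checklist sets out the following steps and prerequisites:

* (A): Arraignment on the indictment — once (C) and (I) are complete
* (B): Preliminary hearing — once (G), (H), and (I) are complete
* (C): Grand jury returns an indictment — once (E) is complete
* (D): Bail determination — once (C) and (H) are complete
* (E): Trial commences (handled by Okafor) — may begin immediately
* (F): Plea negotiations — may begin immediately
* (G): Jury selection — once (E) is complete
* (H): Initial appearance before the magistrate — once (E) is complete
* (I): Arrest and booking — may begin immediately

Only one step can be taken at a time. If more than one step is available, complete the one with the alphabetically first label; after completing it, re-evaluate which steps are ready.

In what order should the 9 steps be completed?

Nothing is required for (E), (F) and (I). (E) has the earlier label → (E) first.
(C), (G) and (H) now also ready, so the ready set is {(C), (F), (G), (H), (I)}; (C) has the earlier label → (C).
(F), (G), (H) and (I) are all available; (F) has the earlier label → (F).
Ready: (G), (H) and (I). (G) has the earlier label → (G).
(H) and (I) are both available; (H) has the earlier label → (H).
(D) now also ready, so the ready set is {(D), (I)}; (D) has the earlier label → (D).
Next only (I) has its prerequisites met → (I).
(A) and (B) are both available; (A) has the earlier label → (A).
(B) needed (G), (H) and (I), now all done → (B).

(E) → (C) → (F) → (G) → (H) → (D) → (I) → (A) → (B)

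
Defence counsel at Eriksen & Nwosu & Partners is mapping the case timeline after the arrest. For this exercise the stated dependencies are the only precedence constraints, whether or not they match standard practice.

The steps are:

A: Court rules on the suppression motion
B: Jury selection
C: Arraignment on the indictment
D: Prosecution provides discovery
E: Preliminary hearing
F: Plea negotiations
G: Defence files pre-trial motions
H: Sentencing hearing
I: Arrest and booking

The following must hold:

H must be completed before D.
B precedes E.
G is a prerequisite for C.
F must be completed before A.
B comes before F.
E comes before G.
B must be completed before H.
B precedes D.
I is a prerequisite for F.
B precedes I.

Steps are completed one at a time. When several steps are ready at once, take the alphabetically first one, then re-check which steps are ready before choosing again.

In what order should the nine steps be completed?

B has no prerequisites → B first.
Now E, H and I have their prerequisites met. E has the earlier label, so E next.
Ready: G, H and I. G has the earlier label → G.
C now also ready, so the ready set is {C, H, I}; C has the earlier label → C.
Ready: H and I. H has the earlier label → H.
D now also ready, so the ready set is {D, I}; D has the earlier label → D.
Next only I has its prerequisites met → I.
F needed B and I, now all done → F.
A needed F, now all done → A.

B, E, G, C, H, D, I, F, A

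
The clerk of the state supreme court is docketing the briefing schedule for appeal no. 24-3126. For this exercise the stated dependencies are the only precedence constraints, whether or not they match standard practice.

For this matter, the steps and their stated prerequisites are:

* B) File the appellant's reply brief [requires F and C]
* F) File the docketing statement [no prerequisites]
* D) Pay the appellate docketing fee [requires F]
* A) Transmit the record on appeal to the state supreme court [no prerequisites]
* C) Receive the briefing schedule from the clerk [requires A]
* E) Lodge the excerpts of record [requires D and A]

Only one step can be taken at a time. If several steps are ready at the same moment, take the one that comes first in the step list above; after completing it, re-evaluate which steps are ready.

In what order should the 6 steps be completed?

F, D, A, C, B, E

F and A have no prerequisites; F is listed earlier, so F is first.
D and A are both available; D is listed earlier → D.
That leaves A as the only ready step → A.
C and E are both available; C is listed earlier → C.
B now also ready, so the ready set is {B, E}; B is listed earlier → B.
That leaves E as the only ready step → E.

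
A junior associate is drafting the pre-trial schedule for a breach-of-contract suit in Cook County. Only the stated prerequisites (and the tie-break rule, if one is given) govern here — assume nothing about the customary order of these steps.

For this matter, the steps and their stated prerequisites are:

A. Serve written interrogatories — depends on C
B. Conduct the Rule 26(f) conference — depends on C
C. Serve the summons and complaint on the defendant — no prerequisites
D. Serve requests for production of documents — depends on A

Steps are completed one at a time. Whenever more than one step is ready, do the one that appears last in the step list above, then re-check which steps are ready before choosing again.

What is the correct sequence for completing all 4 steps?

C has no prerequisites → C first.
Ready: B and A. B is listed later → B.
A needed C, now all done → A.
That leaves D as the only ready step → D.

C B A D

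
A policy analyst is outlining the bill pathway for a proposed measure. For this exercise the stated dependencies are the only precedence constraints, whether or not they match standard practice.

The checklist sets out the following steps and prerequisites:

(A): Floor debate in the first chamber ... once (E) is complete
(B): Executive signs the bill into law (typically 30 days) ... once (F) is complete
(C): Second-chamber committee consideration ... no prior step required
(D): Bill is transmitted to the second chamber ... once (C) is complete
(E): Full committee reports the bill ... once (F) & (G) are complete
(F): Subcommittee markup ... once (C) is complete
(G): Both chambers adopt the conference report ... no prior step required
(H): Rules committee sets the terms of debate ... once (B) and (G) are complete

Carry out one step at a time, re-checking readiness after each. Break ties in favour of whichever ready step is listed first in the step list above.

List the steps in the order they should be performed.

Nothing is required for (C) and (G). (C) is listed earlier → (C) first.
Now (D), (F) and (G) have their prerequisites met. (D) is listed earlier, so (D) next.
(F) and (G) are both available; (F) is listed earlier → (F).
Ready: (B) and (G). (B) is listed earlier → (B).
That leaves (G) as the only ready step → (G).
Ready: (E) and (H). (E) is listed earlier → (E).
(A) now also ready, so the ready set is {(A), (H)}; (A) is listed earlier → (A).
Next only (H) has its prerequisites met → (H).

(C) (D) (F) (B) (G) (E) (A) (H)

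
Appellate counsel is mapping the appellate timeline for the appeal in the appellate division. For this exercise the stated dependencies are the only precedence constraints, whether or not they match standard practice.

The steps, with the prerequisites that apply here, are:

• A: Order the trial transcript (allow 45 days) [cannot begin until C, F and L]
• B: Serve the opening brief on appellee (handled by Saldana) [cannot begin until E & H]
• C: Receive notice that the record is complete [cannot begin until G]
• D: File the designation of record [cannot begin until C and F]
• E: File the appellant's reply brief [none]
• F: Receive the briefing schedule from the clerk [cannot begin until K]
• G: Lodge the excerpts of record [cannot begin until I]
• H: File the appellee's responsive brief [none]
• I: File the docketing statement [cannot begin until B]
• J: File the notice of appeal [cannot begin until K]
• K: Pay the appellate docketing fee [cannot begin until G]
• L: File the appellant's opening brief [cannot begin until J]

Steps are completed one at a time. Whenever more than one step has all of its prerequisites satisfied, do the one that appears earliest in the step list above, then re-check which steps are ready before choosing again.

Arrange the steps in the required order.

E → H → B → I → G → C → K → F → D → J → L → A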